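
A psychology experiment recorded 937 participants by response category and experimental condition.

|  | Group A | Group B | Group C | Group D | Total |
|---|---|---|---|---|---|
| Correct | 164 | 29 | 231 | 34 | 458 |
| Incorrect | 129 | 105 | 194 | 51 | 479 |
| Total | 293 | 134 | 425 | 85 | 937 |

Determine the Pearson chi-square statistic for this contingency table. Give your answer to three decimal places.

Grand total N = 937.
Expected counts (row total × column total / N):
  Correct, Group A: 458×293/937 = 143.2166
  Correct, Group B: 458×134/937 = 65.4984
  Correct, Group C: 458×425/937 = 207.7375
  Correct, Group D: 458×85/937 = 41.5475
  Incorrect, Group A: 479×293/937 = 149.7834
  Incorrect, Group B: 479×134/937 = 68.5016
  Incorrect, Group C: 479×425/937 = 217.2625
  Incorrect, Group D: 479×85/937 = 43.4525
Contributions (O − E)²/E:
  (164 − 143.2166)²/143.2166 = 3.0161
  (29 − 65.4984)²/65.4984 = 20.3384
  (231 − 207.7375)²/207.7375 = 2.6049
  (34 − 41.5475)²/41.5475 = 1.3711
  (129 − 149.7834)²/149.7834 = 2.8838
  (105 − 68.5016)²/68.5016 = 19.4467
  (194 − 217.2625)²/217.2625 = 2.4907
  (51 − 43.4525)²/43.4525 = 1.3110
χ² = 3.0161 + 20.3384 + 2.6049 + 1.3711 + 2.8838 + 19.4467 + 2.4907 + 1.3110 = 53.463

53.463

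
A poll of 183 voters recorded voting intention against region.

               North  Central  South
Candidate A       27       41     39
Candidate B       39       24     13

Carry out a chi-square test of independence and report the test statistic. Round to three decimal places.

Row totals: 107, 76. Column totals: 66, 65, 52. Grand total N = 183.
Expected counts (row total × column total / N):
  Candidate A, North: 107×66/183 = 38.5902
  Candidate A, Central: 107×65/183 = 38.0055
  Candidate A, South: 107×52/183 = 30.4044
  Candidate B, North: 76×66/183 = 27.4098
  Candidate B, Central: 76×65/183 = 26.9945
  Candidate B, South: 76×52/183 = 21.5956
Contributions (O − E)²/E:
  (27 − 38.5902)²/38.5902 = 3.4810
  (41 − 38.0055)²/38.0055 = 0.2359
  (39 − 30.4044)²/30.4044 = 2.4301
  (39 − 27.4098)²/27.4098 = 4.9009
  (24 − 26.9945)²/26.9945 = 0.3322
  (13 − 21.5956)²/21.5956 = 3.4213
χ² = 3.4810 + 0.2359 + 2.4301 + 4.9009 + 0.3322 + 3.4213 = 14.801

14.801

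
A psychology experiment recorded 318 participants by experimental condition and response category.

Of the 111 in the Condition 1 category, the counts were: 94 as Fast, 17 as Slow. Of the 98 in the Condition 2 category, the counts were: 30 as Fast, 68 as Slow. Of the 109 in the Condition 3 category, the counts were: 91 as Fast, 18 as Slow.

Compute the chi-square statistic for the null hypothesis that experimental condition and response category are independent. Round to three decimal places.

Row totals: 111, 98, 109. Column totals: 215, 103. Grand total N = 318.
Expected counts (row total × column total / N):
  Condition 1, Fast: 111×215/318 = 75.0472
  Condition 1, Slow: 111×103/318 = 35.9528
  Condition 2, Fast: 98×215/318 = 66.2579
  Condition 2, Slow: 98×103/318 = 31.7421
  Condition 3, Fast: 109×215/318 = 73.6950
  Condition 3, Slow: 109×103/318 = 35.3050
Contributions (O − E)²/E:
  (94 − 75.0472)²/75.0472 = 4.7864
  (17 − 35.9528)²/35.9528 = 9.9911
  (30 − 66.2579)²/66.2579 = 19.8412
  (68 − 31.7421)²/31.7421 = 41.4161
  (91 − 73.6950)²/73.6950 = 4.0635
  (18 − 35.3050)²/35.3050 = 8.4822
χ² = 4.7864 + 9.9911 + 19.8412 + 41.4161 + 4.0635 + 8.4822 = 88.581

88.581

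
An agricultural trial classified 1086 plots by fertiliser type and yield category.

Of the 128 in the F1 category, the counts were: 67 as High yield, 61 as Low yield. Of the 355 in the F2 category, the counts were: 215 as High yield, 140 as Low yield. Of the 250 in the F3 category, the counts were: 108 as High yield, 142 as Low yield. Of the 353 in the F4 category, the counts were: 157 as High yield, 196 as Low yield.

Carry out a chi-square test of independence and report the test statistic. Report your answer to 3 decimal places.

25.002

Row totals: 128, 355, 250, 353. Column totals: 547, 539. Grand total N = 1086.
Expected counts (row total × column total / N):
  F1, High yield: 128×547/1086 = 64.4715
  F1, Low yield: 128×539/1086 = 63.5285
  F2, High yield: 355×547/1086 = 178.8076
  F2, Low yield: 355×539/1086 = 176.1924
  F3, High yield: 250×547/1086 = 125.9208
  F3, Low yield: 250×539/1086 = 124.0792
  F4, High yield: 353×547/1086 = 177.8002
  F4, Low yield: 353×539/1086 = 175.1998
Contributions (O − E)²/E:
  (67 − 64.4715)²/64.4715 = 0.0992
  (61 − 63.5285)²/63.5285 = 0.1006
  (215 − 178.8076)²/178.8076 = 7.3257
  (140 − 176.1924)²/176.1924 = 7.4344
  (108 − 125.9208)²/125.9208 = 2.5505
  (142 − 124.0792)²/124.0792 = 2.5883
  (157 − 177.8002)²/177.8002 = 2.4333
  (196 − 175.1998)²/175.1998 = 2.4695
χ² = 0.0992 + 0.1006 + 7.3257 + 7.4344 + 2.5505 + 2.5883 + 2.4333 + 2.4695 = 25.002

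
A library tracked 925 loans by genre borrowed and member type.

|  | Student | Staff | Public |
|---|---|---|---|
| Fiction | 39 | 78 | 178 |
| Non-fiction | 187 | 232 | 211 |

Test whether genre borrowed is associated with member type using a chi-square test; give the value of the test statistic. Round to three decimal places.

63.186

Row totals: 295, 630. Column totals: 226, 310, 389. Grand total N = 925.
Expected counts (row total × column total / N):
  Fiction, Student: 295×226/925 = 72.07568
  Fiction, Staff: 295×310/925 = 98.86486
  Fiction, Public: 295×389/925 = 124.05946
  Non-fiction, Student: 630×226/925 = 153.92432
  Non-fiction, Staff: 630×310/925 = 211.13514
  Non-fiction, Public: 630×389/925 = 264.94054
Contributions (O − E)²/E:
  (39 − 72.07568)²/72.07568 = 15.1785
  (78 − 98.86486)²/98.86486 = 4.4034
  (178 − 124.05946)²/124.05946 = 23.4531
  (187 − 153.92432)²/153.92432 = 7.1074
  (232 − 211.13514)²/211.13514 = 2.0619
  (211 − 264.94054)²/264.94054 = 10.9820
χ² = 15.1785 + 4.4034 + 23.4531 + 7.1074 + 2.0619 + 10.9820 = 63.186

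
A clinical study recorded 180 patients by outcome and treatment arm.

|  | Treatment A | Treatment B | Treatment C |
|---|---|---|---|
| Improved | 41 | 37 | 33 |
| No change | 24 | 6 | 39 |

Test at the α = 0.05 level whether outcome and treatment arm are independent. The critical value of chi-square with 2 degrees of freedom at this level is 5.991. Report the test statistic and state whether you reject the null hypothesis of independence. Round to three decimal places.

Row totals: 111, 69. Column totals: 65, 43, 72. Grand total N = 180.
Expected counts (row total × column total / N):
  Improved, Treatment A: 111×65/180 = 40.0833
  Improved, Treatment B: 111×43/180 = 26.5167
  Improved, Treatment C: 111×72/180 = 44.4000
  No change, Treatment A: 69×65/180 = 24.9167
  No change, Treatment B: 69×43/180 = 16.4833
  No change, Treatment C: 69×72/180 = 27.6000
Contributions (O − E)²/E:
  (41 − 40.0833)²/40.0833 = 0.0210
  (37 − 26.5167)²/26.5167 = 4.1445
  (33 − 44.4000)²/44.4000 = 2.9270
  (24 − 24.9167)²/24.9167 = 0.0337
  (6 − 16.4833)²/16.4833 = 6.6673
  (39 − 27.6000)²/27.6000 = 4.7087
χ² = 0.0210 + 4.1445 + 2.9270 + 0.0337 + 6.6673 + 4.7087 = 18.502
df = (2−1)(3−1) = 2. Since 18.502 > 5.991, reject the null hypothesis of independence at α = 0.05.

18.502; reject H₀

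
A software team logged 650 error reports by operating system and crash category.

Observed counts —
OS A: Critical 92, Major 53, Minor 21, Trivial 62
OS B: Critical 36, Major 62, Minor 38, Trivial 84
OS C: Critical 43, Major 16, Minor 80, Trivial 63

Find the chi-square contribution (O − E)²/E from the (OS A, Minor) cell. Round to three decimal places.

Row total (OS A) = 228; column total (Minor) = 139; N = 650.
Expected count E = 228 × 139 / 650 = 48.7569.
Contribution = (O − E)²/E = (21 − 48.7569)² / 48.7569 = 15.802.

15.802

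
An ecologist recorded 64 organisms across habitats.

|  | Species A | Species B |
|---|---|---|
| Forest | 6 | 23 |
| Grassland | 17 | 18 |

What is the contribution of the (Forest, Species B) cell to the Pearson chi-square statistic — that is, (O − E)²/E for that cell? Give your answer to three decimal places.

Row total (Forest) = 29; column total (Species B) = 41; N = 64.
Expected count E = 29 × 41 / 64 = 18.5781.
Contribution = (O − E)²/E = (23 − 18.5781)² / 18.5781 = 1.052.

1.052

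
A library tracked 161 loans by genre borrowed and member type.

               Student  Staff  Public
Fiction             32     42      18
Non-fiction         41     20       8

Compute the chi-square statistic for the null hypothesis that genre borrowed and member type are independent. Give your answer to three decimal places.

Row totals: 92, 69. Column totals: 73, 62, 26. Grand total N = 161.
Expected counts (row total × column total / N):
  Fiction, Student: 92×73/161 = 41.7143
  Fiction, Staff: 92×62/161 = 35.4286
  Fiction, Public: 92×26/161 = 14.8571
  Non-fiction, Student: 69×73/161 = 31.2857
  Non-fiction, Staff: 69×62/161 = 26.5714
  Non-fiction, Public: 69×26/161 = 11.1429
Contributions (O − E)²/E:
  (32 − 41.7143)²/41.7143 = 2.2622
  (42 − 35.4286)²/35.4286 = 1.2189
  (18 − 14.8571)²/14.8571 = 0.6649
  (41 − 31.2857)²/31.2857 = 3.0163
  (20 − 26.5714)²/26.5714 = 1.6252
  (8 − 11.1429)²/11.1429 = 0.8865
χ² = 2.2622 + 1.2189 + 0.6649 + 3.0163 + 1.6252 + 0.8865 = 9.674

9.674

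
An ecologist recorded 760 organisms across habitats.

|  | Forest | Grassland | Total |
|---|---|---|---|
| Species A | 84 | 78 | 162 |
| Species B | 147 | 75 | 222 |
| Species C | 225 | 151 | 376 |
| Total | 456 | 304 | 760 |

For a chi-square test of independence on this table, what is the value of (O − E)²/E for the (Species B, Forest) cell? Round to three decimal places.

Row total (Species B) = 222; column total (Forest) = 456; N = 760.
Expected count E = 222 × 456 / 760 = 133.2000.
Contribution = (O − E)²/E = (147 − 133.2000)² / 133.2000 = 1.430.

1.430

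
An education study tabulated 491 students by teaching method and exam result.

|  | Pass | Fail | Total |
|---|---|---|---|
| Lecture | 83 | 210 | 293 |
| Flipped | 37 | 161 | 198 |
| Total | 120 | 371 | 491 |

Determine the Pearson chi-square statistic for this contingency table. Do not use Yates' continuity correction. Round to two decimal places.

5.95

Grand total N = 491.
Expected counts (row total × column total / N):
  Lecture, Pass: 293×120/491 = 71.609
  Lecture, Fail: 293×371/491 = 221.391
  Flipped, Pass: 198×120/491 = 48.391
  Flipped, Fail: 198×371/491 = 149.609
Contributions (O − E)²/E:
  (83 − 71.609)²/71.609 = 1.8120
  (210 − 221.391)²/221.391 = 0.5861
  (37 − 48.391)²/48.391 = 2.6814
  (161 − 149.609)²/149.609 = 0.8673
χ² = 1.8120 + 0.5861 + 2.6814 + 0.8673 = 5.95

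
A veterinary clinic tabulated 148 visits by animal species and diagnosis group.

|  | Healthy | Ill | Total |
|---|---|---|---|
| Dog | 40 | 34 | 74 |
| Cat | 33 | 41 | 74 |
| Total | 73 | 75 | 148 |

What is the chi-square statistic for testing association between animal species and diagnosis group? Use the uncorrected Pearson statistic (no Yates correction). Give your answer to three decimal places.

1.325

Grand total N = 148.
Expected counts (row total × column total / N):
  Dog, Healthy: 74×73/148 = 36.5000
  Dog, Ill: 74×75/148 = 37.5000
  Cat, Healthy: 74×73/148 = 36.5000
  Cat, Ill: 74×75/148 = 37.5000
Contributions (O − E)²/E:
  (40 − 36.5000)²/36.5000 = 0.3356
  (34 − 37.5000)²/37.5000 = 0.3267
  (33 − 36.5000)²/36.5000 = 0.3356
  (41 − 37.5000)²/37.5000 = 0.3267
χ² = 0.3356 + 0.3267 + 0.3356 + 0.3267 = 1.325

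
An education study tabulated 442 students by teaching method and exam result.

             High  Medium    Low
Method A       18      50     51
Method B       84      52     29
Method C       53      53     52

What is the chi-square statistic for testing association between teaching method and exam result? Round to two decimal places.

43.30

Row totals: 119, 165, 158. Column totals: 155, 155, 132. Grand total N = 442.
Expected counts (row total × column total / N):
  Method A, High: 119×155/442 = 41.7308
  Method A, Medium: 119×155/442 = 41.7308
  Method A, Low: 119×132/442 = 35.5385
  Method B, High: 165×155/442 = 57.8620
  Method B, Medium: 165×155/442 = 57.8620
  Method B, Low: 165×132/442 = 49.2760
  Method C, High: 158×155/442 = 55.4072
  Method C, Medium: 158×155/442 = 55.4072
  Method C, Low: 158×132/442 = 47.1855
Contributions (O − E)²/E:
  (18 − 41.7308)²/41.7308 = 13.4948
  (50 − 41.7308)²/41.7308 = 1.6386
  (51 − 35.5385)²/35.5385 = 6.7267
  (84 − 57.8620)²/57.8620 = 11.8073
  (52 − 57.8620)²/57.8620 = 0.5939
  (29 − 49.2760)²/49.2760 = 8.3431
  (53 − 55.4072)²/55.4072 = 0.1046
  (53 − 55.4072)²/55.4072 = 0.1046
  (52 − 47.1855)²/47.1855 = 0.4912
χ² = 13.4948 + 1.6386 + 6.7267 + 11.8073 + 0.5939 + 8.3431 + 0.1046 + 0.1046 + 0.4912 = 43.30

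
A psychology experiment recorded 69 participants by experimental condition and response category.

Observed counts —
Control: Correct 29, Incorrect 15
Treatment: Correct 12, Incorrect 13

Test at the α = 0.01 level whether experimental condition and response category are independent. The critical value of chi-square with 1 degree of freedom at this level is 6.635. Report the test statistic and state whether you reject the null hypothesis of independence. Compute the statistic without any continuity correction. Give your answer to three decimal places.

2.121; fail to reject H₀

Row totals: 44, 25. Column totals: 41, 28. Grand total N = 69.
Expected counts (row total × column total / N):
  Control, Correct: 44×41/69 = 26.14493
  Control, Incorrect: 44×28/69 = 17.85507
  Treatment, Correct: 25×41/69 = 14.85507
  Treatment, Incorrect: 25×28/69 = 10.14493
Contributions (O − E)²/E:
  (29 − 26.14493)²/26.14493 = 0.3118
  (15 − 17.85507)²/17.85507 = 0.4565
  (12 − 14.85507)²/14.85507 = 0.5487
  (13 − 10.14493)²/10.14493 = 0.8035
χ² = 0.3118 + 0.4565 + 0.5487 + 0.8035 = 2.121
df = (2−1)(2−1) = 1. Since 2.121 < 6.635, fail to reject the null hypothesis of independence at α = 0.01.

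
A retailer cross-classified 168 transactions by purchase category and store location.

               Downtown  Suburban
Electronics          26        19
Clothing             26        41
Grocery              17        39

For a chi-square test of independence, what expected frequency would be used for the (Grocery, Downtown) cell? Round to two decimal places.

Row total (Grocery) = 56; column total (Downtown) = 69; grand total N = 168.
Expected count = (row total × column total) / N = 56 × 69 / 168 = 23.00.

23.00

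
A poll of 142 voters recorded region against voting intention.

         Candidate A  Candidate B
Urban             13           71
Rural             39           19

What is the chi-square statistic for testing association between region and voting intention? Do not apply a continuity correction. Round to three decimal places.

39.612

Row totals: 84, 58. Column totals: 52, 90. Grand total N = 142.
Expected counts (row total × column total / N):
  Urban, Candidate A: 84×52/142 = 30.7606
  Urban, Candidate B: 84×90/142 = 53.2394
  Rural, Candidate A: 58×52/142 = 21.2394
  Rural, Candidate B: 58×90/142 = 36.7606
Contributions (O − E)²/E:
  (13 − 30.7606)²/30.7606 = 10.2546
  (71 − 53.2394)²/53.2394 = 5.9249
  (39 − 21.2394)²/21.2394 = 14.8516
  (19 − 36.7606)²/36.7606 = 8.5809
χ² = 10.2546 + 5.9249 + 14.8516 + 8.5809 = 39.612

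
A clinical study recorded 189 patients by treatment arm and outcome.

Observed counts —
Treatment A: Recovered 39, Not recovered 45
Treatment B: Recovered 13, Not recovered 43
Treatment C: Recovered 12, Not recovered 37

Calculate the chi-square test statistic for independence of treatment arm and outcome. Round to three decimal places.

Row totals: 84, 56, 49. Column totals: 64, 125. Grand total N = 189.
Expected counts (row total × column total / N):
  Treatment A, Recovered: 84×64/189 = 28.4444
  Treatment A, Not recovered: 84×125/189 = 55.5556
  Treatment B, Recovered: 56×64/189 = 18.9630
  Treatment B, Not recovered: 56×125/189 = 37.0370
  Treatment C, Recovered: 49×64/189 = 16.5926
  Treatment C, Not recovered: 49×125/189 = 32.4074
Contributions (O − E)²/E:
  (39 − 28.4444)²/28.4444 = 3.9171
  (45 − 55.5556)²/55.5556 = 2.0056
  (13 − 18.9630)²/18.9630 = 1.8751
  (43 − 37.0370)²/37.0370 = 0.9600
  (12 − 16.5926)²/16.5926 = 1.2712
  (37 − 32.4074)²/32.4074 = 0.6508
χ² = 3.9171 + 2.0056 + 1.8751 + 0.9600 + 1.2712 + 0.6508 = 10.680

10.680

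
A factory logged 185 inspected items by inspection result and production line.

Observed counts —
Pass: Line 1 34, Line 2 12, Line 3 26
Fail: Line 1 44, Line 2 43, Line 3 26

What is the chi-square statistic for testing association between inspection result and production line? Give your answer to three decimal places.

10.168

Row totals: 72, 113. Column totals: 78, 55, 52. Grand total N = 185.
Expected counts (row total × column total / N):
  Pass, Line 1: 72×78/185 = 30.3568
  Pass, Line 2: 72×55/185 = 21.4054
  Pass, Line 3: 72×52/185 = 20.2378
  Fail, Line 1: 113×78/185 = 47.6432
  Fail, Line 2: 113×55/185 = 33.5946
  Fail, Line 3: 113×52/185 = 31.7622
Contributions (O − E)²/E:
  (34 − 30.3568)²/30.3568 = 0.4372
  (12 − 21.4054)²/21.4054 = 4.1327
  (26 − 20.2378)²/20.2378 = 1.6406
  (44 − 47.6432)²/47.6432 = 0.2786
  (43 − 33.5946)²/33.5946 = 2.6332
  (26 − 31.7622)²/31.7622 = 1.0454
χ² = 0.4372 + 4.1327 + 1.6406 + 0.2786 + 2.6332 + 1.0454 = 10.168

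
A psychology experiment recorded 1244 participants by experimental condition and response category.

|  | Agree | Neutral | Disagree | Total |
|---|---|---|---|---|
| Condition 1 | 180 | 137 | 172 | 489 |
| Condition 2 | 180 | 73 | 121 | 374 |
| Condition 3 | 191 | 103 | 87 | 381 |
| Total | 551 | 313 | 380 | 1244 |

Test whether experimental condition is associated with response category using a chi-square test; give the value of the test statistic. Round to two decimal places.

28.45

Grand total N = 1244.
Expected counts (row total × column total / N):
  Condition 1, Agree: 489×551/1244 = 216.591
  Condition 1, Neutral: 489×313/1244 = 123.036
  Condition 1, Disagree: 489×380/1244 = 149.373
  Condition 2, Agree: 374×551/1244 = 165.654
  Condition 2, Neutral: 374×313/1244 = 94.101
  Condition 2, Disagree: 374×380/1244 = 114.244
  Condition 3, Agree: 381×551/1244 = 168.755
  Condition 3, Neutral: 381×313/1244 = 95.863
  Condition 3, Disagree: 381×380/1244 = 116.383
Contributions (O − E)²/E:
  (180 − 216.591)²/216.591 = 6.1817
  (137 − 123.036)²/123.036 = 1.5848
  (172 − 149.373)²/149.373 = 3.4275
  (180 − 165.654)²/165.654 = 1.2424
  (73 − 94.101)²/94.101 = 4.7316
  (121 − 114.244)²/114.244 = 0.3995
  (191 − 168.755)²/168.755 = 2.9323
  (103 − 95.863)²/95.863 = 0.5313
  (87 − 116.383)²/116.383 = 7.4183
χ² = 6.1817 + 1.5848 + 3.4275 + 1.2424 + 4.7316 + 0.3995 + 2.9323 + 0.5313 + 7.4183 = 28.45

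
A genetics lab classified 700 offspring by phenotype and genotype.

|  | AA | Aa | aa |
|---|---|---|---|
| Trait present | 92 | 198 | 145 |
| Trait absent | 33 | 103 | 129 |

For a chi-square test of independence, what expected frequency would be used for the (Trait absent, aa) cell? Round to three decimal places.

103.729

Row total (Trait absent) = 265; column total (aa) = 274; grand total N = 700.
Expected count = (row total × column total) / N = 265 × 274 / 700 = 103.729.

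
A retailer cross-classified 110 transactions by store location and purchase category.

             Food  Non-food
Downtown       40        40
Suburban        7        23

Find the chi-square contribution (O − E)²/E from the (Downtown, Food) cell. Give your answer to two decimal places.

Row total (Downtown) = 80; column total (Food) = 47; N = 110.
Expected count E = 80 × 47 / 110 = 34.182.
Contribution = (O − E)²/E = (40 − 34.182)² / 34.182 = 0.99.

0.99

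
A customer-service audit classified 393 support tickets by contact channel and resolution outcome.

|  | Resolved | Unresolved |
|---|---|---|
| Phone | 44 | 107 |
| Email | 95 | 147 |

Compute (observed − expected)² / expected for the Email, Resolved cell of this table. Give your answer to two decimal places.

Row total (Email) = 242; column total (Resolved) = 139; N = 393.
Expected count E = 242 × 139 / 393 = 85.593.
Contribution = (O − E)²/E = (95 − 85.593)² / 85.593 = 1.03.

1.03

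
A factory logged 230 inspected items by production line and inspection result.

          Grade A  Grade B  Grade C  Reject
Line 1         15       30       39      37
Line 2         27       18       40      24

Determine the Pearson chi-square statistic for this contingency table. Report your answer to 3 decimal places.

8.609

Row totals: 121, 109. Column totals: 42, 48, 79, 61. Grand total N = 230.
Expected counts (row total × column total / N):
  Line 1, Grade A: 121×42/230 = 22.0957
  Line 1, Grade B: 121×48/230 = 25.2522
  Line 1, Grade C: 121×79/230 = 41.5609
  Line 1, Reject: 121×61/230 = 32.0913
  Line 2, Grade A: 109×42/230 = 19.9043
  Line 2, Grade B: 109×48/230 = 22.7478
  Line 2, Grade C: 109×79/230 = 37.4391
  Line 2, Reject: 109×61/230 = 28.9087
Contributions (O − E)²/E:
  (15 − 22.0957)²/22.0957 = 2.2787
  (30 − 25.2522)²/25.2522 = 0.8927
  (39 − 41.5609)²/41.5609 = 0.1578
  (37 − 32.0913)²/32.0913 = 0.7508
  (27 − 19.9043)²/19.9043 = 2.5296
  (18 − 22.7478)²/22.7478 = 0.9909
  (40 − 37.4391)²/37.4391 = 0.1752
  (24 − 28.9087)²/28.9087 = 0.8335
χ² = 2.2787 + 0.8927 + 0.1578 + 0.7508 + 2.5296 + 0.9909 + 0.1752 + 0.8335 = 8.609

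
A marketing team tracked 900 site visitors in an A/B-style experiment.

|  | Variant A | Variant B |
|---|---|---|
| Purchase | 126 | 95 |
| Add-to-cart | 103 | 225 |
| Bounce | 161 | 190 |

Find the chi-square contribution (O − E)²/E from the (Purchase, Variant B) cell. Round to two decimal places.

7.30

Row total (Purchase) = 221; column total (Variant B) = 510; N = 900.
Expected count E = 221 × 510 / 900 = 125.233.
Contribution = (O − E)²/E = (95 − 125.233)² / 125.233 = 7.30.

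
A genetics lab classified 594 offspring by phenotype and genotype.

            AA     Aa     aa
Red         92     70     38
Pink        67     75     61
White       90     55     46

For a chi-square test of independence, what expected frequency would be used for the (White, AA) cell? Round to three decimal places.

Row total (White) = 191; column total (AA) = 249; grand total N = 594.
Expected count = (row total × column total) / N = 191 × 249 / 594 = 80.066.

80.066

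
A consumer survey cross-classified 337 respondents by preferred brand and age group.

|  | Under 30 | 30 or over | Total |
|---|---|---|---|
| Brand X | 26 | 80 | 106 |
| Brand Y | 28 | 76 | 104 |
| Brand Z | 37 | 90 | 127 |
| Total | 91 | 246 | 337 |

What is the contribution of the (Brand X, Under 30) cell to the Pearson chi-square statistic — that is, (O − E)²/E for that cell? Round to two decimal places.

0.24

Row total (Brand X) = 106; column total (Under 30) = 91; N = 337.
Expected count E = 106 × 91 / 337 = 28.623.
Contribution = (O − E)²/E = (26 − 28.623)² / 28.623 = 0.24.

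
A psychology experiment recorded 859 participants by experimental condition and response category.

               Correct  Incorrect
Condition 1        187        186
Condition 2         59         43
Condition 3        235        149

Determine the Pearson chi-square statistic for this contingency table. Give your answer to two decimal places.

Row totals: 373, 102, 384. Column totals: 481, 378. Grand total N = 859.
Expected counts (row total × column total / N):
  Condition 1, Correct: 373×481/859 = 208.863
  Condition 1, Incorrect: 373×378/859 = 164.137
  Condition 2, Correct: 102×481/859 = 57.115
  Condition 2, Incorrect: 102×378/859 = 44.885
  Condition 3, Correct: 384×481/859 = 215.022
  Condition 3, Incorrect: 384×378/859 = 168.978
Contributions (O − E)²/E:
  (187 − 208.863)²/208.863 = 2.2885
  (186 − 164.137)²/164.137 = 2.9121
  (59 − 57.115)²/57.115 = 0.0622
  (43 − 44.885)²/44.885 = 0.0792
  (235 − 215.022)²/215.022 = 1.8562
  (149 − 168.978)²/168.978 = 2.3620
χ² = 2.2885 + 2.9121 + 0.0622 + 0.0792 + 1.8562 + 2.3620 = 9.56

9.56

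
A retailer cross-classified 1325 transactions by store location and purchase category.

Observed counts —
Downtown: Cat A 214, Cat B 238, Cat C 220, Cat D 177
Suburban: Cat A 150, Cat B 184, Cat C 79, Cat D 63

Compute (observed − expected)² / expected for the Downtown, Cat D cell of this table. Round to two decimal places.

3.51

Row total (Downtown) = 849; column total (Cat D) = 240; N = 1325.
Expected count E = 849 × 240 / 1325 = 153.781.
Contribution = (O − E)²/E = (177 − 153.781)² / 153.781 = 3.51.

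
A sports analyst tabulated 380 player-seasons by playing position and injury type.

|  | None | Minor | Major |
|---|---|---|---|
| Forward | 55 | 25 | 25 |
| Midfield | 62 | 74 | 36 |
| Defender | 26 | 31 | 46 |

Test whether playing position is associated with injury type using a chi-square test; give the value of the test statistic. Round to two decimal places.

Row totals: 105, 172, 103. Column totals: 143, 130, 107. Grand total N = 380.
Expected counts (row total × column total / N):
  Forward, None: 105×143/380 = 39.513
  Forward, Minor: 105×130/380 = 35.921
  Forward, Major: 105×107/380 = 29.566
  Midfield, None: 172×143/380 = 64.726
  Midfield, Minor: 172×130/380 = 58.842
  Midfield, Major: 172×107/380 = 48.432
  Defender, None: 103×143/380 = 38.761
  Defender, Minor: 103×130/380 = 35.237
  Defender, Major: 103×107/380 = 29.003
Contributions (O − E)²/E:
  (55 − 39.513)²/39.513 = 6.0701
  (25 − 35.921)²/35.921 = 3.3203
  (25 − 29.566)²/29.566 = 0.7051
  (62 − 64.726)²/64.726 = 0.1148
  (74 − 58.842)²/58.842 = 3.9048
  (36 − 48.432)²/48.432 = 3.1912
  (26 − 38.761)²/38.761 = 4.2012
  (31 − 35.237)²/35.237 = 0.5095
  (46 − 29.003)²/29.003 = 9.9610
χ² = 6.0701 + 3.3203 + 0.7051 + 0.1148 + 3.9048 + 3.1912 + 4.2012 + 0.5095 + 9.9610 = 31.98

31.98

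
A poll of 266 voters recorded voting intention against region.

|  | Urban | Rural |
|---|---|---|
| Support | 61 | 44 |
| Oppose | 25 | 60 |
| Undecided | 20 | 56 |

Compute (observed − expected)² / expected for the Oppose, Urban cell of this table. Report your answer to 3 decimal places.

2.324

Row total (Oppose) = 85; column total (Urban) = 106; N = 266.
Expected count E = 85 × 106 / 266 = 33.8722.
Contribution = (O − E)²/E = (25 − 33.8722)² / 33.8722 = 2.324.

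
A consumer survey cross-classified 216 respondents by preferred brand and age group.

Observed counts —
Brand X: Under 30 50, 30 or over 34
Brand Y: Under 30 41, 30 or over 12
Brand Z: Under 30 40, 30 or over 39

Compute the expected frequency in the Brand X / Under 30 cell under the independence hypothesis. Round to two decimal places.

Row total (Brand X) = 84; column total (Under 30) = 131; grand total N = 216.
Expected count = (row total × column total) / N = 84 × 131 / 216 = 50.94.

50.94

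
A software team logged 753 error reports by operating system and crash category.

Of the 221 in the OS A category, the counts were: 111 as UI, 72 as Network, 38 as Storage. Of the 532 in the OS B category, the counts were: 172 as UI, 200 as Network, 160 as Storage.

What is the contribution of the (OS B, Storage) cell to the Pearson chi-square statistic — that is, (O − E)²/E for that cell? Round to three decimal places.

2.891

Row total (OS B) = 532; column total (Storage) = 198; N = 753.
Expected count E = 532 × 198 / 753 = 139.8884.
Contribution = (O − E)²/E = (160 − 139.8884)² / 139.8884 = 2.891.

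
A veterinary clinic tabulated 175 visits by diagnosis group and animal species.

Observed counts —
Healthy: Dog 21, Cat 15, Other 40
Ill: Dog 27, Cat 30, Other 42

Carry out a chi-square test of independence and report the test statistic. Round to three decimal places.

2.825

Row totals: 76, 99. Column totals: 48, 45, 82. Grand total N = 175.
Expected counts (row total × column total / N):
  Healthy, Dog: 76×48/175 = 20.8457
  Healthy, Cat: 76×45/175 = 19.5429
  Healthy, Other: 76×82/175 = 35.6114
  Ill, Dog: 99×48/175 = 27.1543
  Ill, Cat: 99×45/175 = 25.4571
  Ill, Other: 99×82/175 = 46.3886
Contributions (O − E)²/E:
  (21 − 20.8457)²/20.8457 = 0.0011
  (15 − 19.5429)²/19.5429 = 1.0560
  (40 − 35.6114)²/35.6114 = 0.5408
  (27 − 27.1543)²/27.1543 = 0.0009
  (30 − 25.4571)²/25.4571 = 0.8107
  (42 − 46.3886)²/46.3886 = 0.4152
χ² = 0.0011 + 1.0560 + 0.5408 + 0.0009 + 0.8107 + 0.4152 = 2.825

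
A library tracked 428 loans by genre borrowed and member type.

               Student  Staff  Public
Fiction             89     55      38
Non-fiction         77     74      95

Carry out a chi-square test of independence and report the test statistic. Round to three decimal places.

Row totals: 182, 246. Column totals: 166, 129, 133. Grand total N = 428.
Expected counts (row total × column total / N):
  Fiction, Student: 182×166/428 = 70.5888
  Fiction, Staff: 182×129/428 = 54.8551
  Fiction, Public: 182×133/428 = 56.5561
  Non-fiction, Student: 246×166/428 = 95.4112
  Non-fiction, Staff: 246×129/428 = 74.1449
  Non-fiction, Public: 246×133/428 = 76.4439
Contributions (O − E)²/E:
  (89 − 70.5888)²/70.5888 = 4.8021
  (55 − 54.8551)²/54.8551 = 0.0004
  (38 − 56.5561)²/56.5561 = 6.0883
  (77 − 95.4112)²/95.4112 = 3.5528
  (74 − 74.1449)²/74.1449 = 0.0003
  (95 − 76.4439)²/76.4439 = 4.5043
χ² = 4.8021 + 0.0004 + 6.0883 + 3.5528 + 0.0003 + 4.5043 = 18.948

18.948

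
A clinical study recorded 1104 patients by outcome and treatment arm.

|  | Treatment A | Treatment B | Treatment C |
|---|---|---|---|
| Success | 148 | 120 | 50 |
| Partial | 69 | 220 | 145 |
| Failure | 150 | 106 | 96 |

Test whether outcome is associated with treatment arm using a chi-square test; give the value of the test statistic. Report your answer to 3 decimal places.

Row totals: 318, 434, 352. Column totals: 367, 446, 291. Grand total N = 1104.
Expected counts (row total × column total / N):
  Success, Treatment A: 318×367/1104 = 105.71196
  Success, Treatment B: 318×446/1104 = 128.46739
  Success, Treatment C: 318×291/1104 = 83.82065
  Partial, Treatment A: 434×367/1104 = 144.27355
  Partial, Treatment B: 434×446/1104 = 175.32971
  Partial, Treatment C: 434×291/1104 = 114.39674
  Failure, Treatment A: 352×367/1104 = 117.01449
  Failure, Treatment B: 352×446/1104 = 142.20290
  Failure, Treatment C: 352×291/1104 = 92.78261
Contributions (O − E)²/E:
  (148 − 105.71196)²/105.71196 = 16.9165
  (120 − 128.46739)²/128.46739 = 0.5581
  (50 − 83.82065)²/83.82065 = 13.6462
  (69 − 144.27355)²/144.27355 = 39.2734
  (220 − 175.32971)²/175.32971 = 11.3810
  (145 − 114.39674)²/114.39674 = 8.1869
  (150 − 117.01449)²/117.01449 = 9.2984
  (106 − 142.20290)²/142.20290 = 9.2168
  (96 − 92.78261)²/92.78261 = 0.1116
χ² = 16.9165 + 0.5581 + 13.6462 + 39.2734 + 11.3810 + 8.1869 + 9.2984 + 9.2168 + 0.1116 = 108.589

108.589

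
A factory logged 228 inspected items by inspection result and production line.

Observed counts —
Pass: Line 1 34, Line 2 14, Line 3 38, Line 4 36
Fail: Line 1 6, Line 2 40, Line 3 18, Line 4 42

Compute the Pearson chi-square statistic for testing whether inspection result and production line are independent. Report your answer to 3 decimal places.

38.791

Row totals: 122, 106. Column totals: 40, 54, 56, 78. Grand total N = 228.
Expected counts (row total × column total / N):
  Pass, Line 1: 122×40/228 = 21.4035
  Pass, Line 2: 122×54/228 = 28.8947
  Pass, Line 3: 122×56/228 = 29.9649
  Pass, Line 4: 122×78/228 = 41.7368
  Fail, Line 1: 106×40/228 = 18.5965
  Fail, Line 2: 106×54/228 = 25.1053
  Fail, Line 3: 106×56/228 = 26.0351
  Fail, Line 4: 106×78/228 = 36.2632
Contributions (O − E)²/E:
  (34 − 21.4035)²/21.4035 = 7.4134
  (14 − 28.8947)²/28.8947 = 7.6780
  (38 − 29.9649)²/29.9649 = 2.1546
  (36 − 41.7368)²/41.7368 = 0.7885
  (6 − 18.5965)²/18.5965 = 8.5323
  (40 − 25.1053)²/25.1053 = 8.8369
  (18 − 26.0351)²/26.0351 = 2.4798
  (42 − 36.2632)²/36.2632 = 0.9076
χ² = 7.4134 + 7.6780 + 2.1546 + 0.7885 + 8.5323 + 8.8369 + 2.4798 + 0.9076 = 38.791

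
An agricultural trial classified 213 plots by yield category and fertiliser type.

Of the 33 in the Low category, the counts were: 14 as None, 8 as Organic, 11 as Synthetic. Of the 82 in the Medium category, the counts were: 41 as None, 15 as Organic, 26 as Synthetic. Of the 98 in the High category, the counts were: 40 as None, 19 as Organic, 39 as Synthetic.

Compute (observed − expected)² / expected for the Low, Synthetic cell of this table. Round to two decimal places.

Row total (Low) = 33; column total (Synthetic) = 76; N = 213.
Expected count E = 33 × 76 / 213 = 11.775.
Contribution = (O − E)²/E = (11 − 11.775)² / 11.775 = 0.05.

0.05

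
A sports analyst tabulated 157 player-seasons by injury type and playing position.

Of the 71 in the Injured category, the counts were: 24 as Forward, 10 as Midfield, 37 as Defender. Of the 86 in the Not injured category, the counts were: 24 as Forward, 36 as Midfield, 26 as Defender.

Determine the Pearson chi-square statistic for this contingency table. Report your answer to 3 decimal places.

Row totals: 71, 86. Column totals: 48, 46, 63. Grand total N = 157.
Expected counts (row total × column total / N):
  Injured, Forward: 71×48/157 = 21.7070
  Injured, Midfield: 71×46/157 = 20.8025
  Injured, Defender: 71×63/157 = 28.4904
  Not injured, Forward: 86×48/157 = 26.2930
  Not injured, Midfield: 86×46/157 = 25.1975
  Not injured, Defender: 86×63/157 = 34.5096
Contributions (O − E)²/E:
  (24 − 21.7070)²/21.7070 = 0.2422
  (10 − 20.8025)²/20.8025 = 5.6096
  (37 − 28.4904)²/28.4904 = 2.5417
  (24 − 26.2930)²/26.2930 = 0.2000
  (36 − 25.1975)²/25.1975 = 4.6312
  (26 − 34.5096)²/34.5096 = 2.0984
χ² = 0.2422 + 5.6096 + 2.5417 + 0.2000 + 4.6312 + 2.0984 = 15.323

15.323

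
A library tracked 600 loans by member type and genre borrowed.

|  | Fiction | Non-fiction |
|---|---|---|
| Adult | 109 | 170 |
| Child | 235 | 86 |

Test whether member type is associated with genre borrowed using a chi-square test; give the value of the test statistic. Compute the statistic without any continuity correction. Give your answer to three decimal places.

Row totals: 279, 321. Column totals: 344, 256. Grand total N = 600.
Expected counts (row total × column total / N):
  Adult, Fiction: 279×344/600 = 159.9600
  Adult, Non-fiction: 279×256/600 = 119.0400
  Child, Fiction: 321×344/600 = 184.0400
  Child, Non-fiction: 321×256/600 = 136.9600
Contributions (O − E)²/E:
  (109 − 159.9600)²/159.9600 = 16.2348
  (170 − 119.0400)²/119.0400 = 21.8155
  (235 − 184.0400)²/184.0400 = 14.1106
  (86 − 136.9600)²/136.9600 = 18.9612
χ² = 16.2348 + 21.8155 + 14.1106 + 18.9612 = 71.122

71.122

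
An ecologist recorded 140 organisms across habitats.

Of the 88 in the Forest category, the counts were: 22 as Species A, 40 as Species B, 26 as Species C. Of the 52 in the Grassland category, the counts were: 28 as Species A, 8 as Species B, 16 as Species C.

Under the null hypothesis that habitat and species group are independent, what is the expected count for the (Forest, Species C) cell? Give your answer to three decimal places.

Row total (Forest) = 88; column total (Species C) = 42; grand total N = 140.
Expected count = (row total × column total) / N = 88 × 42 / 140 = 26.400.

26.400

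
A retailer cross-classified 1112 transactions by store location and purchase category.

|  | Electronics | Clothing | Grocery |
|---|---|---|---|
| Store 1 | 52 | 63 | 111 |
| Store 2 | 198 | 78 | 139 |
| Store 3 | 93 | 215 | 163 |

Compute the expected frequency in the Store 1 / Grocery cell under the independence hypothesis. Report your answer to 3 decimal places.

83.937

Row total (Store 1) = 226; column total (Grocery) = 413; grand total N = 1112.
Expected count = (row total × column total) / N = 226 × 413 / 1112 = 83.937.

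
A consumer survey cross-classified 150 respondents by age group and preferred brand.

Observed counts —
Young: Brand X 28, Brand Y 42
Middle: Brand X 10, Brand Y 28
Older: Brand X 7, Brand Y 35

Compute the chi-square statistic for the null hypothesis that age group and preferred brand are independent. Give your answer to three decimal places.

7.135

Row totals: 70, 38, 42. Column totals: 45, 105. Grand total N = 150.
Expected counts (row total × column total / N):
  Young, Brand X: 70×45/150 = 21.0000
  Young, Brand Y: 70×105/150 = 49.0000
  Middle, Brand X: 38×45/150 = 11.4000
  Middle, Brand Y: 38×105/150 = 26.6000
  Older, Brand X: 42×45/150 = 12.6000
  Older, Brand Y: 42×105/150 = 29.4000
Contributions (O − E)²/E:
  (28 − 21.0000)²/21.0000 = 2.3333
  (42 − 49.0000)²/49.0000 = 1.0000
  (10 − 11.4000)²/11.4000 = 0.1719
  (28 − 26.6000)²/26.6000 = 0.0737
  (7 − 12.6000)²/12.6000 = 2.4889
  (35 − 29.4000)²/29.4000 = 1.0667
χ² = 2.3333 + 1.0000 + 0.1719 + 0.0737 + 2.4889 + 1.0667 = 7.135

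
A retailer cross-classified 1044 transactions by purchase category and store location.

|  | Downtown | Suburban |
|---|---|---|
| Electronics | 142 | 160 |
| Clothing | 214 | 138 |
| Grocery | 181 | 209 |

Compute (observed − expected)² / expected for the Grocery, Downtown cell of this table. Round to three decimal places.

1.916

Row total (Grocery) = 390; column total (Downtown) = 537; N = 1044.
Expected count E = 390 × 537 / 1044 = 200.60345.
Contribution = (O − E)²/E = (181 − 200.60345)² / 200.60345 = 1.916.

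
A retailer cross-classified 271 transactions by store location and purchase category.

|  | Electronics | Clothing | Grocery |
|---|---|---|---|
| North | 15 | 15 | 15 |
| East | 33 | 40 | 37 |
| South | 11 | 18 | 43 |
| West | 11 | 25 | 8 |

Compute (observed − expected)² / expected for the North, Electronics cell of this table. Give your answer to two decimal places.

Row total (North) = 45; column total (Electronics) = 70; N = 271.
Expected count E = 45 × 70 / 271 = 11.6236.
Contribution = (O − E)²/E = (15 − 11.6236)² / 11.6236 = 0.98.

0.98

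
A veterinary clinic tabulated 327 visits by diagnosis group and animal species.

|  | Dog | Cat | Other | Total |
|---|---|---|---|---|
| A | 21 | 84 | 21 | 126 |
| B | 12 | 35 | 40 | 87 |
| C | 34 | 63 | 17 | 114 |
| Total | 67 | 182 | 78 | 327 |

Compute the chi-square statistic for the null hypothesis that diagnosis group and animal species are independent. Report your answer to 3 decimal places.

Grand total N = 327.
Expected counts (row total × column total / N):
  A, Dog: 126×67/327 = 25.8165
  A, Cat: 126×182/327 = 70.1284
  A, Other: 126×78/327 = 30.0550
  B, Dog: 87×67/327 = 17.8257
  B, Cat: 87×182/327 = 48.4220
  B, Other: 87×78/327 = 20.7523
  C, Dog: 114×67/327 = 23.3578
  C, Cat: 114×182/327 = 63.4495
  C, Other: 114×78/327 = 27.1927
Contributions (O − E)²/E:
  (21 − 25.8165)²/25.8165 = 0.8986
  (84 − 70.1284)²/70.1284 = 2.7438
  (21 − 30.0550)²/30.0550 = 2.7281
  (12 − 17.8257)²/17.8257 = 1.9039
  (35 − 48.4220)²/48.4220 = 3.7204
  (40 − 20.7523)²/20.7523 = 17.8522
  (34 − 23.3578)²/23.3578 = 4.8488
  (63 − 63.4495)²/63.4495 = 0.0032
  (17 − 27.1927)²/27.1927 = 3.8206
χ² = 0.8986 + 2.7438 + 2.7281 + 1.9039 + 3.7204 + 17.8522 + 4.8488 + 0.0032 + 3.8206 = 38.520

38.520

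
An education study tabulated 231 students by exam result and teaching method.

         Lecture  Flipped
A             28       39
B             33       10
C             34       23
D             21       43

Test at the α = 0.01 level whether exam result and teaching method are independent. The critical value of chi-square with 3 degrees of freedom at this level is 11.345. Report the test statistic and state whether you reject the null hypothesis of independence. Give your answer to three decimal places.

23.790; reject H₀

Row totals: 67, 43, 57, 64. Column totals: 116, 115. Grand total N = 231.
Expected counts (row total × column total / N):
  A, Lecture: 67×116/231 = 33.6450
  A, Flipped: 67×115/231 = 33.3550
  B, Lecture: 43×116/231 = 21.5931
  B, Flipped: 43×115/231 = 21.4069
  C, Lecture: 57×116/231 = 28.6234
  C, Flipped: 57×115/231 = 28.3766
  D, Lecture: 64×116/231 = 32.1385
  D, Flipped: 64×115/231 = 31.8615
Contributions (O − E)²/E:
  (28 − 33.6450)²/33.6450 = 0.9471
  (39 − 33.3550)²/33.3550 = 0.9554
  (33 − 21.5931)²/21.5931 = 6.0259
  (10 − 21.4069)²/21.4069 = 6.0783
  (34 − 28.6234)²/28.6234 = 1.0099
  (23 − 28.3766)²/28.3766 = 1.0187
  (21 − 32.1385)²/32.1385 = 3.8604
  (43 − 31.8615)²/31.8615 = 3.8939
χ² = 0.9471 + 0.9554 + 6.0259 + 6.0783 + 1.0099 + 1.0187 + 3.8604 + 3.8939 = 23.790
df = (4−1)(2−1) = 3. Since 23.790 > 11.345, reject the null hypothesis of independence at α = 0.01.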